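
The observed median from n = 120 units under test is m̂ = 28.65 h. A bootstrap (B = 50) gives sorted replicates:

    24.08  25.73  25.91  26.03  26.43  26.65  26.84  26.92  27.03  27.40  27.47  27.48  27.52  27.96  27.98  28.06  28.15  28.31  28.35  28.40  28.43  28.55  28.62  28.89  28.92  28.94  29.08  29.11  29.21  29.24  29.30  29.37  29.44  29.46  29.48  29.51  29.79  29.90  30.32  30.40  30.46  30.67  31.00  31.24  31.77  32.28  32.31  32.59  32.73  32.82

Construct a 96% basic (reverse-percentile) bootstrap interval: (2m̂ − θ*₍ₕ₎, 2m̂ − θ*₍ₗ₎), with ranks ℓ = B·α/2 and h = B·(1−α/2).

Percentile endpoints at ranks 1 and 49: θ*₍1₎ = 24.08, θ*₍49₎ = 32.73.
Basic interval reflects these around m̂:
  lower = 2 × 28.65 − 32.73 = 24.57
  upper = 2 × 28.65 − 24.08 = 33.22

(24.57, 33.22)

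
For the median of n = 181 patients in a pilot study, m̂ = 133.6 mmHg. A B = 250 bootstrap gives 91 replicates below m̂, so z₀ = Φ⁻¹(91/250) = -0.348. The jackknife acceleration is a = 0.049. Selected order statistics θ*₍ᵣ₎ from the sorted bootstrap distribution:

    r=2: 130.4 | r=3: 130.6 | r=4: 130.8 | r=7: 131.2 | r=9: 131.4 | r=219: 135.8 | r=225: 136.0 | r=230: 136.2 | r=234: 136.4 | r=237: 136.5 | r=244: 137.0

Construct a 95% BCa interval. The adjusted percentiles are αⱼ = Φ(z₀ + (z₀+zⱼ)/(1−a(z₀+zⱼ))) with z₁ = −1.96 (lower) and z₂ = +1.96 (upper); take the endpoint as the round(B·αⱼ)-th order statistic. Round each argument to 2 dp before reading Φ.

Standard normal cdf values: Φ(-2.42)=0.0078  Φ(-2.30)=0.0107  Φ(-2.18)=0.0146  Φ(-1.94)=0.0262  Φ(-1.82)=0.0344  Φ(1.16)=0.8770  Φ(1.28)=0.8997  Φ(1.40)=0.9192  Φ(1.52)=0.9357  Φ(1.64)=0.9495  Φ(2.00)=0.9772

(130.4, 136.2)

Lower: z₀ + z₁ = -0.348 + (-1.960) = -2.308; 1 − a(z₀+z₁) = 1 − (0.049)(-2.308) = 1.1131; argument = -0.348 + (-2.308)/1.1131 = -2.4215 → -2.42.
α₁ = Φ(-2.42) = 0.0078; rank = round(250 × 0.0078) = 2; θ*₍2₎ = 130.4.
Upper: z₀ + z₂ = 1.612; 1 − a(z₀+z₂) = 0.9210; argument = 1.4022 → 1.40; α₂ = 0.9192; rank = 230; θ*₍230₎ = 136.2.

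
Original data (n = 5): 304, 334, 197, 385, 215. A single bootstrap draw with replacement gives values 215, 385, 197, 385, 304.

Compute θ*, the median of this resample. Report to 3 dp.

θ* = 304.000

Sorted: 197, 215, 304, 385, 385
Median = middle value = 304.000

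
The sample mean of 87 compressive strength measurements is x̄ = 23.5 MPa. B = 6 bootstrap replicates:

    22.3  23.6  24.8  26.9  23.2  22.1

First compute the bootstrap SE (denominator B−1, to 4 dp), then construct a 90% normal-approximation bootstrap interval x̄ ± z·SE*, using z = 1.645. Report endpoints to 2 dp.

Mean of replicates = 23.8167; sum of squared deviations = 16.1483; SE* = √(16.1483/5) = 1.7971
Margin = 1.645 × 1.7971 = 2.956
Interval: 23.5 ± 2.956

(20.54, 26.46)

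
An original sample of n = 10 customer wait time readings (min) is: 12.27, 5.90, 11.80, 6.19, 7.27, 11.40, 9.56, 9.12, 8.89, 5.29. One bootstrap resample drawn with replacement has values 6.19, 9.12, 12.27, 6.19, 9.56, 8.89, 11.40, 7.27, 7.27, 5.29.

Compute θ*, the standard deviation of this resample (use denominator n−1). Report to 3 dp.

θ* = 2.310

Mean = 8.3450; sum of squared deviations = 48.0448
s² = 48.0448 / 9 = 5.3383
s = √5.3383 = 2.310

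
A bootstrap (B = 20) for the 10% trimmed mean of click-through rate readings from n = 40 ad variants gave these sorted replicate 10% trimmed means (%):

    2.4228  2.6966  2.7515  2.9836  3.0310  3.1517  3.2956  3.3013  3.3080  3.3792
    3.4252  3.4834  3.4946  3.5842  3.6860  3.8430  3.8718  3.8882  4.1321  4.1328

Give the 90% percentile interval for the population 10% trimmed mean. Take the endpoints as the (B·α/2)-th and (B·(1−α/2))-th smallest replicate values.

(2.4228, 4.1321)

α = 0.10; lower rank = 20 × 0.050 = 1; upper rank = 20 × 0.950 = 19.
The 1st smallest replicate is 2.4228; the 19th is 4.1321.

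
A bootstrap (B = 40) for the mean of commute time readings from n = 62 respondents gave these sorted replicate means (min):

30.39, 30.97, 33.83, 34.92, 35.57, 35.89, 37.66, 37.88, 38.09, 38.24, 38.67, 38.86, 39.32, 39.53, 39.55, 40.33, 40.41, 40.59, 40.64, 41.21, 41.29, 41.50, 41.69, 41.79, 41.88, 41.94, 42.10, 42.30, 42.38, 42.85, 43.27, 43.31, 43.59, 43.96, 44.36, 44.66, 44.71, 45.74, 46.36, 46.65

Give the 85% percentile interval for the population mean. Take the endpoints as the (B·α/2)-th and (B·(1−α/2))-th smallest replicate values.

(33.83, 44.71)

α = 0.15; lower rank = 40 × 0.075 = 3; upper rank = 40 × 0.925 = 37.
The 3rd smallest replicate is 33.83; the 37th is 44.71.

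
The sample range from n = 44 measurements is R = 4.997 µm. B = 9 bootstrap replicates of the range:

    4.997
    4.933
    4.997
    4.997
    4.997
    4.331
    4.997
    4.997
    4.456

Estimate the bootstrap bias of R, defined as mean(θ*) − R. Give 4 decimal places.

bias = −0.1412

mean(θ*) = (4.997 + 4.933 + 4.997 + 4.997 + 4.997 + 4.331 + 4.997 + 4.997 + 4.456) / 9 = 4.85578
bias = 4.85578 − 4.997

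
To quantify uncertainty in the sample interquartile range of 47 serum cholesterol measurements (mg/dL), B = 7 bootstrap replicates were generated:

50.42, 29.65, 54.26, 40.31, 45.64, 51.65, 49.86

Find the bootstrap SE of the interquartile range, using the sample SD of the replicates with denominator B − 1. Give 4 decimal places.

Bootstrap SE is the standard deviation of the 7 replicate interquartile ranges.
Mean of replicates: (50.42 + 29.65 + 54.26 + 40.31 + 45.64 + 51.65 + 49.86) / 7 = 321.79000 / 7 = 45.97000
Sum of squared deviations: (+4.45000)² + (−16.32000)² + (+8.29000)² + (−5.66000)² + (−0.33000)² + (+5.68000)² + (+3.89000)² = 434.40800
Variance = 434.40800 / 6 = 72.40133
SE* = √72.40133

SE* = 8.5089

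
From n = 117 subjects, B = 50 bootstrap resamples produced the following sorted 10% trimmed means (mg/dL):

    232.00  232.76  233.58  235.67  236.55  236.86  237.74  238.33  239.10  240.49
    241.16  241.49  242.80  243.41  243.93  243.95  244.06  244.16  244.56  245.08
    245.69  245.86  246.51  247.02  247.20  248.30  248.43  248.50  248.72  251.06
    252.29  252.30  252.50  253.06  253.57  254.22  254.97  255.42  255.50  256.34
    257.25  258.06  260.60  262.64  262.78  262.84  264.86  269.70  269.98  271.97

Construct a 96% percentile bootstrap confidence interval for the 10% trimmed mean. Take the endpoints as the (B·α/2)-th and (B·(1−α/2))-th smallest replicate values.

α = 0.04; lower rank = 50 × 0.020 = 1; upper rank = 50 × 0.980 = 49.
The 1st smallest replicate is 232.00; the 49th is 269.98.

(232.00, 269.98)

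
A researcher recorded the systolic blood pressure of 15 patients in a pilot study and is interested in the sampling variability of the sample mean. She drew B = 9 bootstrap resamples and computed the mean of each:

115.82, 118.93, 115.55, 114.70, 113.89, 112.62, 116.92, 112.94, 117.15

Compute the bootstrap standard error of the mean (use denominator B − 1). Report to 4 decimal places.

Bootstrap SE is the standard deviation of the 9 replicate means.
Mean of replicates: (115.82 + 118.93 + 115.55 + 114.70 + 113.89 + 112.62 + 116.92 + 112.94 + 117.15) / 9 = 1038.52000 / 9 = 115.39111
Sum of squared deviations: (+0.42889)² + (+3.53889)² + (+0.15889)² + (−0.69111)² + (−1.50111)² + (−2.77111)² + (+1.52889)² + (−2.45111)² + (+1.75889)² = 34.58209
Variance = 34.58209 / 8 = 4.32276
SE* = √4.32276

SE* = 2.0791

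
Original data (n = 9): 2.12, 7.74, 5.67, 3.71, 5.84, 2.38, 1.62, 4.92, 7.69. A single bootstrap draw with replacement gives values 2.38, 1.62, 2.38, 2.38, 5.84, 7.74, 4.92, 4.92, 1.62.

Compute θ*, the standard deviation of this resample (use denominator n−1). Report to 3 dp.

θ* = 2.172

Mean = 3.7556; sum of squared deviations = 37.7302
s² = 37.7302 / 8 = 4.7163
s = √4.7163 = 2.172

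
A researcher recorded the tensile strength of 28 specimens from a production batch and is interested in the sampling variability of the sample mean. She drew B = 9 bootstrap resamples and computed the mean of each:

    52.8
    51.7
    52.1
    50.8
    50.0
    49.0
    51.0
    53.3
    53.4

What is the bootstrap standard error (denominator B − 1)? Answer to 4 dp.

SE* = 1.5058

Bootstrap SE is the standard deviation of the 9 replicate means.
Mean of replicates: (52.8 + 51.7 + 52.1 + 50.8 + 50.0 + 49.0 + 51.0 + 53.3 + 53.4) / 9 = 464.10000 / 9 = 51.56667
Sum of squared deviations: (+1.23333)² + (+0.13333)² + (+0.53333)² + (−0.76667)² + (−1.56667)² + (−2.56667)² + (−0.56667)² + (+1.73333)² + (+1.83333)² = 18.14000
Variance = 18.14000 / 8 = 2.26750
SE* = √2.26750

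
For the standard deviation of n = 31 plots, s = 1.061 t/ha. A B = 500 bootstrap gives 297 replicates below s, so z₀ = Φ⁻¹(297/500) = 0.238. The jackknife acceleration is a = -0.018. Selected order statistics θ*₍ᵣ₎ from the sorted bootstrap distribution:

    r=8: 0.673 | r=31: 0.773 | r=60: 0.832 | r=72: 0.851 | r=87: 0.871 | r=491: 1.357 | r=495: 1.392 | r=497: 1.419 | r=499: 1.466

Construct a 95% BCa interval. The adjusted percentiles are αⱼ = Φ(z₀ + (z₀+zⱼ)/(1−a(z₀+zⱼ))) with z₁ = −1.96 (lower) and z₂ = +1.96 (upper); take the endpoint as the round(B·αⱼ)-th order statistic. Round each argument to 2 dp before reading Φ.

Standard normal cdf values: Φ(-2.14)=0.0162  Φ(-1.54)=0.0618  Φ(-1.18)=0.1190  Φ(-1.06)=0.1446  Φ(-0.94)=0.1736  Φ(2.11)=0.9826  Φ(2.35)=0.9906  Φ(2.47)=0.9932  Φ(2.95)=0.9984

Lower: z₀ + z₁ = 0.238 + (-1.960) = -1.722; 1 − a(z₀+z₁) = 1 − (-0.018)(-1.722) = 0.9690; argument = 0.238 + (-1.722)/0.9690 = -1.5391 → -1.54.
α₁ = Φ(-1.54) = 0.0618; rank = round(500 × 0.0618) = 31; θ*₍31₎ = 0.773.
Upper: z₀ + z₂ = 2.198; 1 − a(z₀+z₂) = 1.0396; argument = 2.3523 → 2.35; α₂ = 0.9906; rank = 495; θ*₍495₎ = 1.392.

(0.773, 1.392)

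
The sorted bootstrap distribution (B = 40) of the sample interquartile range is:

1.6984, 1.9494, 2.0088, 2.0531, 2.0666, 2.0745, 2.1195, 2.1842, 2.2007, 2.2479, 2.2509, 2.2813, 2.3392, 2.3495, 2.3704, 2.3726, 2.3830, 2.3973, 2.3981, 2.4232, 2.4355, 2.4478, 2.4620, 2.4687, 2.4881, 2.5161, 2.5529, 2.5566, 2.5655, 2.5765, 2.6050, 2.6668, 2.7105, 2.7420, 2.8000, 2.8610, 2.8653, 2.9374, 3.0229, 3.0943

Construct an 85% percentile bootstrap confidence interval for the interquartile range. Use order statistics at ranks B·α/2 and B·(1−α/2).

(2.0088, 2.8653)

α = 0.15; lower rank = 40 × 0.075 = 3; upper rank = 40 × 0.925 = 37.
The 3rd smallest replicate is 2.0088; the 37th is 2.8653.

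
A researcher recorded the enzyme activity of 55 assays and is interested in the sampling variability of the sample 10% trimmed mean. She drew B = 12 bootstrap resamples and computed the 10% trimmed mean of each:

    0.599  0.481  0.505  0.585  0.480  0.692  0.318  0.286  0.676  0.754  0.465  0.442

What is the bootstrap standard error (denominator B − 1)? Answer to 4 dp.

SE* = 0.1437

Bootstrap SE is the standard deviation of the 12 replicate 10% trimmed means.
Mean of replicates: (0.599 + 0.481 + 0.505 + 0.585 + 0.480 + 0.692 + 0.318 + 0.286 + 0.676 + 0.754 + 0.465 + 0.442) / 12 = 6.28300 / 12 = 0.52358
Sum of squared deviations: (+0.07542)² + (−0.04258)² + (−0.01858)² + (+0.06142)² + (−0.04358)² + (+0.16842)² + (−0.20558)² + (−0.23758)² + (+0.15242)² + (+0.23042)² + (−0.05858)² + (−0.08158)² = 0.22700
Variance = 0.22700 / 11 = 0.02064
SE* = √0.02064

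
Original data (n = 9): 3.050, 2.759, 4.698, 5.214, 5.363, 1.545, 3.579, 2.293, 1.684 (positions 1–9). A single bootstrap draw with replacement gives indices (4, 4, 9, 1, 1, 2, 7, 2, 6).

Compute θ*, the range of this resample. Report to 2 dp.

Resample values: 5.214, 5.214, 1.684, 3.050, 3.050, 2.759, 3.579, 2.759, 1.545.
Range = 5.214 − 1.545 = 3.67

θ* = 3.67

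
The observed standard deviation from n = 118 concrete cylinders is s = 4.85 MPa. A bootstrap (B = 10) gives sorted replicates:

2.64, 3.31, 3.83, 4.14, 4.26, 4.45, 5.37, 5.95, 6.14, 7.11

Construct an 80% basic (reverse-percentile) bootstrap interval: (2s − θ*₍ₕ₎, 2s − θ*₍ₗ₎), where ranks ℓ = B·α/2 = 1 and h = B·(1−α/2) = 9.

(3.56, 7.06)

Percentile endpoints at ranks 1 and 9: θ*₍1₎ = 2.64, θ*₍9₎ = 6.14.
Basic interval reflects these around s:
  lower = 2 × 4.85 − 6.14 = 3.56
  upper = 2 × 4.85 − 2.64 = 7.06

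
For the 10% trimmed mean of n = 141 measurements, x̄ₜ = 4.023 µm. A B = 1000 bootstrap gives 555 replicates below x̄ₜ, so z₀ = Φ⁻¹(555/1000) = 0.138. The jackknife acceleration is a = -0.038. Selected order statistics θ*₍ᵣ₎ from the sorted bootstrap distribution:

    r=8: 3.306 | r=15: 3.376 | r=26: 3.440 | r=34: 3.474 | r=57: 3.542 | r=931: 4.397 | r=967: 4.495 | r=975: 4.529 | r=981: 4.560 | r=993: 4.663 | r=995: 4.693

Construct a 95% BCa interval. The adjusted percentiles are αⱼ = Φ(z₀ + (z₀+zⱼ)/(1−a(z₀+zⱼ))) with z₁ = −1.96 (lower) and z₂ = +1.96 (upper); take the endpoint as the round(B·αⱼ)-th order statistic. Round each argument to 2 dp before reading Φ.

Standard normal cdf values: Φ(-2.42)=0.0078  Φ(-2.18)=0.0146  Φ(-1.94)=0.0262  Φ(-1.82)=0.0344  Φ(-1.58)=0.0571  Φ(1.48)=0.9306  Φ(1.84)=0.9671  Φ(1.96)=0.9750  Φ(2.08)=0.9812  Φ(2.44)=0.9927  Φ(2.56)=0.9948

(3.474, 4.560)

Lower: z₀ + z₁ = 0.138 + (-1.960) = -1.822; 1 − a(z₀+z₁) = 1 − (-0.038)(-1.822) = 0.9308; argument = 0.138 + (-1.822)/0.9308 = -1.8195 → -1.82.
α₁ = Φ(-1.82) = 0.0344; rank = round(1000 × 0.0344) = 34; θ*₍34₎ = 3.474.
Upper: z₀ + z₂ = 2.098; 1 − a(z₀+z₂) = 1.0797; argument = 2.0811 → 2.08; α₂ = 0.9812; rank = 981; θ*₍981₎ = 4.560.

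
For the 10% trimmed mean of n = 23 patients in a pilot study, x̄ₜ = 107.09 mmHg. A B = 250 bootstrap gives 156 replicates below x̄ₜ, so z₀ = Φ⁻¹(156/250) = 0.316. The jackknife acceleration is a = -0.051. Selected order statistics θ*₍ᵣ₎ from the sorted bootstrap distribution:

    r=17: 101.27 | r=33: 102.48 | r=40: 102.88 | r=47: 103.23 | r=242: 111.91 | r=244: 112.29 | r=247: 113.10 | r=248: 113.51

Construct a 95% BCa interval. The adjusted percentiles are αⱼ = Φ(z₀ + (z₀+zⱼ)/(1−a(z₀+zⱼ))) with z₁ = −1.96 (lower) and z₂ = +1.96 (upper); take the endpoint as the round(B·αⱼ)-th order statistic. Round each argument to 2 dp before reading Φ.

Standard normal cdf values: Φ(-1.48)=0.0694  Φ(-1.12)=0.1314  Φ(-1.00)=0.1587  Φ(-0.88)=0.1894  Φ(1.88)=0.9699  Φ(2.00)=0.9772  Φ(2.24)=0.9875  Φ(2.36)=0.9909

(101.27, 113.51)

Lower: z₀ + z₁ = 0.316 + (-1.960) = -1.644; 1 − a(z₀+z₁) = 1 − (-0.051)(-1.644) = 0.9162; argument = 0.316 + (-1.644)/0.9162 = -1.4785 → -1.48.
α₁ = Φ(-1.48) = 0.0694; rank = round(250 × 0.0694) = 17; θ*₍17₎ = 101.27.
Upper: z₀ + z₂ = 2.276; 1 − a(z₀+z₂) = 1.1161; argument = 2.3553 → 2.36; α₂ = 0.9909; rank = 248; θ*₍248₎ = 113.51.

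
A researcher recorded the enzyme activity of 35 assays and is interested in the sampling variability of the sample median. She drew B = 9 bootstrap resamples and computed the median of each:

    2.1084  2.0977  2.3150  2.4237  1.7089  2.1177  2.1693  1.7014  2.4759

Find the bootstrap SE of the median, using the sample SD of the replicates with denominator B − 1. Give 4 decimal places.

SE* = 0.2748

Bootstrap SE is the standard deviation of the 9 replicate medians.
Mean of replicates: (2.1084 + 2.0977 + 2.3150 + 2.4237 + 1.7089 + 2.1177 + 2.1693 + 1.7014 + 2.4759) / 9 = 19.11800 / 9 = 2.12422
Sum of squared deviations: (−0.01582)² + (−0.02652)² + (+0.19078)² + (+0.29948)² + (−0.41532)² + (−0.00652)² + (+0.04508)² + (−0.42282)² + (+0.35168)² = 0.60406
Variance = 0.60406 / 8 = 0.07551
SE* = √0.07551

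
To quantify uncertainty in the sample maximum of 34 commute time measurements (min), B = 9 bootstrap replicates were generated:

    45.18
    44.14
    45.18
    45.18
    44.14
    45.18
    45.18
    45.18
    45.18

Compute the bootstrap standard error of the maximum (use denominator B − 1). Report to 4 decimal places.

Bootstrap SE is the standard deviation of the 9 replicate maximums.
Mean of replicates: (45.18 + 44.14 + 45.18 + 45.18 + 44.14 + 45.18 + 45.18 + 45.18 + 45.18) / 9 = 404.54000 / 9 = 44.94889
Sum of squared deviations: (+0.23111)² + (−0.80889)² + (+0.23111)² + (+0.23111)² + (−0.80889)² + (+0.23111)² + (+0.23111)² + (+0.23111)² + (+0.23111)² = 1.68249
Variance = 1.68249 / 8 = 0.21031
SE* = √0.21031

SE* = 0.4586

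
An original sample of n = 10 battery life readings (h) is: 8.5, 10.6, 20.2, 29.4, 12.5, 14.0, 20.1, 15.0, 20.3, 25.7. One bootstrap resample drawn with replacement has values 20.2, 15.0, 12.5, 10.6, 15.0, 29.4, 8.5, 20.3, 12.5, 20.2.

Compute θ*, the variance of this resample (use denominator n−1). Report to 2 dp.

Mean = 16.4200; sum of squared deviations = 343.4760
s² = 343.4760 / 9 = 38.1640

θ* = 38.16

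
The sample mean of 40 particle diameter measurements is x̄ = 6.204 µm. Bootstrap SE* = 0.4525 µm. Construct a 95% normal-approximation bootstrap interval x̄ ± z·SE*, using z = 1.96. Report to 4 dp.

Margin = 1.96 × 0.4525 = 0.88690
Interval: 6.204 ± 0.88690

(5.3171, 7.0909)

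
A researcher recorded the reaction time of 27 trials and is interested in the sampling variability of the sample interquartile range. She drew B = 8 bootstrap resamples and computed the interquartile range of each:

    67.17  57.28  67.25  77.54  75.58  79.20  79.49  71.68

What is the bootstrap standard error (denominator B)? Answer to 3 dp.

SE* = 7.194

Bootstrap SE is the standard deviation of the 8 replicate interquartile ranges.
Mean of replicates: (67.17 + 57.28 + 67.25 + 77.54 + 75.58 + 79.20 + 79.49 + 71.68) / 8 = 575.1900 / 8 = 71.8988
Sum of squared deviations: (−4.7288)² + (−14.6188)² + (−4.6488)² + (+5.6412)² + (+3.6812)² + (+7.3012)² + (+7.5912)² + (−0.2188)² = 414.0383
Variance = 414.0383 / 8 = 51.7548
SE* = √51.7548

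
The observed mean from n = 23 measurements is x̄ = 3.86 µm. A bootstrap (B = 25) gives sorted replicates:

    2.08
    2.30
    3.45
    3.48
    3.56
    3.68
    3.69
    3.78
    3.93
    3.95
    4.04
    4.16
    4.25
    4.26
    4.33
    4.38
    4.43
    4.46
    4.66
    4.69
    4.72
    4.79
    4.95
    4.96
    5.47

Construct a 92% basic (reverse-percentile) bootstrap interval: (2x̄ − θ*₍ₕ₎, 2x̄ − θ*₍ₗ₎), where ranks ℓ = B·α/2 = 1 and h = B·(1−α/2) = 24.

Percentile endpoints at ranks 1 and 24: θ*₍1₎ = 2.08, θ*₍24₎ = 4.96.
Basic interval reflects these around x̄:
  lower = 2 × 3.86 − 4.96 = 2.76
  upper = 2 × 3.86 − 2.08 = 5.64

(2.76, 5.64)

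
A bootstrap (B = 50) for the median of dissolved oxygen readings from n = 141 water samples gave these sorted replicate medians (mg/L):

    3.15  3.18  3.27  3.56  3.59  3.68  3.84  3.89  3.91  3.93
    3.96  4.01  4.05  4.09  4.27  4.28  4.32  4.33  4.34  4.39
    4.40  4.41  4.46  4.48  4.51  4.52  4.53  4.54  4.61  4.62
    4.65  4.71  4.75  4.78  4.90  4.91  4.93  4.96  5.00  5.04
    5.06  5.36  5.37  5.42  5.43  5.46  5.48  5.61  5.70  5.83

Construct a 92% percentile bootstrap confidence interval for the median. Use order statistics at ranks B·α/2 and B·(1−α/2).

α = 0.08; lower rank = 50 × 0.040 = 2; upper rank = 50 × 0.960 = 48.
The 2nd smallest replicate is 3.18; the 48th is 5.61.

(3.18, 5.61)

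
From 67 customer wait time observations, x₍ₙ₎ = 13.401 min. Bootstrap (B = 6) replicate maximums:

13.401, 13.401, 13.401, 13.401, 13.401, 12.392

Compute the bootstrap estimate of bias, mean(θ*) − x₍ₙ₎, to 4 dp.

mean(θ*) = (13.401 + 13.401 + 13.401 + 13.401 + 13.401 + 12.392) / 6 = 13.23283
bias = 13.23283 − 13.401

bias = −0.1682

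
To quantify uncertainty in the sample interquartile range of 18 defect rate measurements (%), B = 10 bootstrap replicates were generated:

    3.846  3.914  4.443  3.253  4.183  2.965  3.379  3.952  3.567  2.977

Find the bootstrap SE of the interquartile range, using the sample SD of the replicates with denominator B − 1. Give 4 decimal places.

SE* = 0.5025

Bootstrap SE is the standard deviation of the 10 replicate interquartile ranges.
Mean of replicates: (3.846 + 3.914 + 4.443 + 3.253 + 4.183 + 2.965 + 3.379 + 3.952 + 3.567 + 2.977) / 10 = 36.47900 / 10 = 3.64790
Sum of squared deviations: (+0.19810)² + (+0.26610)² + (+0.79510)² + (−0.39490)² + (+0.53510)² + (−0.68290)² + (−0.26890)² + (+0.30410)² + (−0.08090)² + (−0.67090)² = 2.27230
Variance = 2.27230 / 9 = 0.25248
SE* = √0.25248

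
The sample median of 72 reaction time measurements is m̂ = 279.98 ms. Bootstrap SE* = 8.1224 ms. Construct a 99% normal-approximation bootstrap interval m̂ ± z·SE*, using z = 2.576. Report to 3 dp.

(259.057, 300.903)

Margin = 2.576 × 8.1224 = 20.9233
Interval: 279.98 ± 20.9233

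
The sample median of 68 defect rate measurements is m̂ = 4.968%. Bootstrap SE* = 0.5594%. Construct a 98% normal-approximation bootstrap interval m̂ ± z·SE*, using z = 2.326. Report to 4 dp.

(3.6668, 6.2692)

Margin = 2.326 × 0.5594 = 1.30116
Interval: 4.968 ± 1.30116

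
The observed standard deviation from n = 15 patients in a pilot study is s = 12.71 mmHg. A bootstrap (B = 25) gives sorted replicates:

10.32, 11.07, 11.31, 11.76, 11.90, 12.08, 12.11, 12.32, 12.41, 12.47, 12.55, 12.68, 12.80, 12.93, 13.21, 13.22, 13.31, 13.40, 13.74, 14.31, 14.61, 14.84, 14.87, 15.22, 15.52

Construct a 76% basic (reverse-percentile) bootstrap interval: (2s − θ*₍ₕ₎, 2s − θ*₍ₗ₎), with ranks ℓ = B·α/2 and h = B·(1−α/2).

Percentile endpoints at ranks 3 and 22: θ*₍3₎ = 11.31, θ*₍22₎ = 14.84.
Basic interval reflects these around s:
  lower = 2 × 12.71 − 14.84 = 10.58
  upper = 2 × 12.71 − 11.31 = 14.11

(10.58, 14.11)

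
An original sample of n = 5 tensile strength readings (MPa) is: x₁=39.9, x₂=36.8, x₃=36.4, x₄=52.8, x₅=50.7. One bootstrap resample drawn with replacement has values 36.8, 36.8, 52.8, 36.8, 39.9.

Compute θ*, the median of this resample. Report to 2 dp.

Sorted: 36.8, 36.8, 36.8, 39.9, 52.8
Median = middle value = 36.80

θ* = 36.80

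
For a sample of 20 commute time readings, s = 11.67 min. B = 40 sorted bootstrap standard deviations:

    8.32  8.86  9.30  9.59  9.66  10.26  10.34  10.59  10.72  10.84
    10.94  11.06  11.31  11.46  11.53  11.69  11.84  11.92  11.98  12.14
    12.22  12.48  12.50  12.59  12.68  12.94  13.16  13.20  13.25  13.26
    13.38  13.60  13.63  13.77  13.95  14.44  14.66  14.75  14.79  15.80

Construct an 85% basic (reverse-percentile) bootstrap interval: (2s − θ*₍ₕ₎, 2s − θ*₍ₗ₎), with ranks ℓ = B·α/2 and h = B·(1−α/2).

(8.68, 14.04)

Percentile endpoints at ranks 3 and 37: θ*₍3₎ = 9.30, θ*₍37₎ = 14.66.
Basic interval reflects these around s:
  lower = 2 × 11.67 − 14.66 = 8.68
  upper = 2 × 11.67 − 9.30 = 14.04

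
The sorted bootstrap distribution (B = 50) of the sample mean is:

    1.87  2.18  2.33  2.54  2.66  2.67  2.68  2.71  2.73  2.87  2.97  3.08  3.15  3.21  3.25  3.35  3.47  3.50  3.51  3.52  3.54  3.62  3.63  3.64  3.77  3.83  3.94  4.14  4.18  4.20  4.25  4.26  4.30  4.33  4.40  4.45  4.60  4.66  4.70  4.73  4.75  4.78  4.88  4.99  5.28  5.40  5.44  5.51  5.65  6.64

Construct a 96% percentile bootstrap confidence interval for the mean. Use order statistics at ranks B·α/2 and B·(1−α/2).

(1.87, 5.65)

α = 0.04; lower rank = 50 × 0.020 = 1; upper rank = 50 × 0.980 = 49.
The 1st smallest replicate is 1.87; the 49th is 5.65.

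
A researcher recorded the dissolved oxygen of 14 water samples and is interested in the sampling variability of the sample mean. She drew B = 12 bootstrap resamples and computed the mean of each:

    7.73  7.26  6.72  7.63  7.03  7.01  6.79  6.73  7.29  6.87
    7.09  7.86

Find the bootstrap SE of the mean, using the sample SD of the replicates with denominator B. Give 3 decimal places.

Bootstrap SE is the standard deviation of the 12 replicate means.
Mean of replicates: (7.73 + 7.26 + 6.72 + 7.63 + 7.03 + 7.01 + 6.79 + 6.73 + 7.29 + 6.87 + 7.09 + 7.86) / 12 = 86.0100 / 12 = 7.1675
Sum of squared deviations: (+0.5625)² + (+0.0925)² + (−0.4475)² + (+0.4625)² + (−0.1375)² + (−0.1575)² + (−0.3775)² + (−0.4375)² + (+0.1225)² + (−0.2975)² + (−0.0775)² + (+0.6925)² = 1.7058
Variance = 1.7058 / 12 = 0.1422
SE* = √0.1422

SE* = 0.377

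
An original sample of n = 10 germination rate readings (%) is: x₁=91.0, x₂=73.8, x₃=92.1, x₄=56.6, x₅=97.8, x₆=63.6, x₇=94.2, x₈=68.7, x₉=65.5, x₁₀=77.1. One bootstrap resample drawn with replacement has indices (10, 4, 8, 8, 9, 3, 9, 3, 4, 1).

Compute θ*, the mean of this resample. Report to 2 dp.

θ* = 73.39

Resample values: 77.1, 56.6, 68.7, 68.7, 65.5, 92.1, 65.5, 92.1, 56.6, 91.0.
Mean = (77.1 + 56.6 + 68.7 + 68.7 + 65.5 + 92.1 + 65.5 + 92.1 + 56.6 + 91.0) / 10 = 733.90 / 10 = 73.39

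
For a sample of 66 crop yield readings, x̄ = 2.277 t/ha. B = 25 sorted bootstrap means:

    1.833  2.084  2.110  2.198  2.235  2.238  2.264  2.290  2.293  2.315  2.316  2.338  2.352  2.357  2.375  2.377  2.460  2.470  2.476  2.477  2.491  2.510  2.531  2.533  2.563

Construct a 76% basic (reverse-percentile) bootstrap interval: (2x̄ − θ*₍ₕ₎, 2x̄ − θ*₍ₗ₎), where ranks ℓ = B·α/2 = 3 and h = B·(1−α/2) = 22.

Percentile endpoints at ranks 3 and 22: θ*₍3₎ = 2.110, θ*₍22₎ = 2.510.
Basic interval reflects these around x̄:
  lower = 2 × 2.277 − 2.510 = 2.044
  upper = 2 × 2.277 − 2.110 = 2.444

(2.044, 2.444)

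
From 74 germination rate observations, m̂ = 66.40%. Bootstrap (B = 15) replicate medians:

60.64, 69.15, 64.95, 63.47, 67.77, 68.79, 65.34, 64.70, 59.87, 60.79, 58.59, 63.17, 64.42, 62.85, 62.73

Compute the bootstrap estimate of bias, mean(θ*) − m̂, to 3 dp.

bias = −2.585

mean(θ*) = (60.64 + 69.15 + 64.95 + 63.47 + 67.77 + 68.79 + 65.34 + 64.70 + 59.87 + 60.79 + 58.59 + 63.17 + 64.42 + 62.85 + 62.73) / 15 = 63.8153
bias = 63.8153 − 66.40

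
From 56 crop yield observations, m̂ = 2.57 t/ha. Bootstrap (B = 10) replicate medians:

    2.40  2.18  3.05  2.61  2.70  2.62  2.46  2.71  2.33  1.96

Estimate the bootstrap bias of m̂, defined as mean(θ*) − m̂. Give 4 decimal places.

bias = −0.0680

mean(θ*) = (2.40 + 2.18 + 3.05 + 2.61 + 2.70 + 2.62 + 2.46 + 2.71 + 2.33 + 1.96) / 10 = 2.50200
bias = 2.50200 − 2.57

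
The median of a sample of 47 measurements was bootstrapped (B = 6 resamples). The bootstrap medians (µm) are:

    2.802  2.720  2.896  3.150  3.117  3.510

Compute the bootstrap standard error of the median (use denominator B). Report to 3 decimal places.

SE* = 0.264

Bootstrap SE is the standard deviation of the 6 replicate medians.
Mean of replicates: (2.802 + 2.720 + 2.896 + 3.150 + 3.117 + 3.510) / 6 = 18.1950 / 6 = 3.0325
Sum of squared deviations: (−0.2305)² + (−0.3125)² + (−0.1365)² + (+0.1175)² + (+0.0845)² + (+0.4775)² = 0.4184
Variance = 0.4184 / 6 = 0.0697
SE* = √0.0697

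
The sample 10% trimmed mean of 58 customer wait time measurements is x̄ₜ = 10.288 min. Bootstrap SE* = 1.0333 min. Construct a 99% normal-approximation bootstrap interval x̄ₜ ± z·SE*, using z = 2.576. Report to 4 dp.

Margin = 2.576 × 1.0333 = 2.66178
Interval: 10.288 ± 2.66178

(7.6262, 12.9498)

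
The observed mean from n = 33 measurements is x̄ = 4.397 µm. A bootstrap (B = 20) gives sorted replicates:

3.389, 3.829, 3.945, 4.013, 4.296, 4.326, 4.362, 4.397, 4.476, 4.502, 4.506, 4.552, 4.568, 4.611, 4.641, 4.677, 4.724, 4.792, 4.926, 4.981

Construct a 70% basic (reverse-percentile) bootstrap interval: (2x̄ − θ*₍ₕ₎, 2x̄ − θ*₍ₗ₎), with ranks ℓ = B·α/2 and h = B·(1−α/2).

(4.070, 4.849)

Percentile endpoints at ranks 3 and 17: θ*₍3₎ = 3.945, θ*₍17₎ = 4.724.
Basic interval reflects these around x̄:
  lower = 2 × 4.397 − 4.724 = 4.070
  upper = 2 × 4.397 − 3.945 = 4.849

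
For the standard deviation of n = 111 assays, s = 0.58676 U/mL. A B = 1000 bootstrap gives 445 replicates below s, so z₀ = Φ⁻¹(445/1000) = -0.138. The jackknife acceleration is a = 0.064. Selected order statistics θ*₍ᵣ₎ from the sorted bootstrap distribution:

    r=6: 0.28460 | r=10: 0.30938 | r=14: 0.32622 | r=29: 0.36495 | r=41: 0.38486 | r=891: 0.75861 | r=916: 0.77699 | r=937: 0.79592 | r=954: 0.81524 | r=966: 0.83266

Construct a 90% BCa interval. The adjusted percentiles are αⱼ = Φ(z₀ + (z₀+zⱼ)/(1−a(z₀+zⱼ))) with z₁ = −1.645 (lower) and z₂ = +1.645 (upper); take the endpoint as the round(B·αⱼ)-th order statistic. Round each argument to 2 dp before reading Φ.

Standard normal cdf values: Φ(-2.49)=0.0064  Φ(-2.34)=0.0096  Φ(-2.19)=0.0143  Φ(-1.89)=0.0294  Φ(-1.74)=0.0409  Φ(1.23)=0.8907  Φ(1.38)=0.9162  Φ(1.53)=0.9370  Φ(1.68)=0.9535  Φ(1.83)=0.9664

(0.38486, 0.79592)

Lower: z₀ + z₁ = -0.138 + (-1.645) = -1.783; 1 − a(z₀+z₁) = 1 − (0.064)(-1.783) = 1.1141; argument = -0.138 + (-1.783)/1.1141 = -1.7384 → -1.74.
α₁ = Φ(-1.74) = 0.0409; rank = round(1000 × 0.0409) = 41; θ*₍41₎ = 0.38486.
Upper: z₀ + z₂ = 1.507; 1 − a(z₀+z₂) = 0.9036; argument = 1.5299 → 1.53; α₂ = 0.9370; rank = 937; θ*₍937₎ = 0.79592.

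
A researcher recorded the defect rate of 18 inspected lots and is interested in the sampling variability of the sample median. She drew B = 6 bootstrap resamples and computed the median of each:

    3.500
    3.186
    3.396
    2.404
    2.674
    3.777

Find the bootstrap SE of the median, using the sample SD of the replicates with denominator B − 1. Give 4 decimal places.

Bootstrap SE is the standard deviation of the 6 replicate medians.
Mean of replicates: (3.500 + 3.186 + 3.396 + 2.404 + 2.674 + 3.777) / 6 = 18.93700 / 6 = 3.15617
Sum of squared deviations: (+0.34383)² + (+0.02983)² + (+0.23983)² + (−0.75217)² + (−0.48217)² + (+0.62083)² = 1.36030
Variance = 1.36030 / 5 = 0.27206
SE* = √0.27206

SE* = 0.5216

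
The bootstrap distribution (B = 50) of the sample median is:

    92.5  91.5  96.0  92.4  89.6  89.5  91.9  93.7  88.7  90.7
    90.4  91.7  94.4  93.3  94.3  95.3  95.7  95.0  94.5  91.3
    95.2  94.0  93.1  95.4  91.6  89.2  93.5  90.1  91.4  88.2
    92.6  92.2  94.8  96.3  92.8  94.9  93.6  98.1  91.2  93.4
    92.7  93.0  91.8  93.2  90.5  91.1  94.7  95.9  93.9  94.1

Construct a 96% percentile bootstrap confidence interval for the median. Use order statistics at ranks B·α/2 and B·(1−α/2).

(88.2, 96.3)

Sorted replicates: 88.2, 88.7, 89.2, 89.5, 89.6, 90.1, 90.4, 90.5, 90.7, 91.1, 91.2, 91.3, 91.4, 91.5, 91.6, 91.7, 91.8, 91.9, 92.2, 92.4, 92.5, 92.6, 92.7, 92.8, 93.0, 93.1, 93.2, 93.3, 93.4, 93.5, 93.6, 93.7, 93.9, 94.0, 94.1, 94.3, 94.4, 94.5, 94.7, 94.8, 94.9, 95.0, 95.2, 95.3, 95.4, 95.7, 95.9, 96.0, 96.3, 98.1
α = 0.04; lower rank = 50 × 0.020 = 1; upper rank = 50 × 0.980 = 49.
The 1st smallest replicate is 88.2; the 49th is 96.3.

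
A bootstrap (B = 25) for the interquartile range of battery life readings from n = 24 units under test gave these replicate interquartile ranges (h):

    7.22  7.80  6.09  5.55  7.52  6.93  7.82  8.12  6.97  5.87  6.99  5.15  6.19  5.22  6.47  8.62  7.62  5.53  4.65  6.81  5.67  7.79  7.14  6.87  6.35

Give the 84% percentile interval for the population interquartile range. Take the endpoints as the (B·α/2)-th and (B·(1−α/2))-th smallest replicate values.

Sorted replicates: 4.65, 5.15, 5.22, 5.53, 5.55, 5.67, 5.87, 6.09, 6.19, 6.35, 6.47, 6.81, 6.87, 6.93, 6.97, 6.99, 7.14, 7.22, 7.52, 7.62, 7.79, 7.80, 7.82, 8.12, 8.62
α = 0.16; lower rank = 25 × 0.080 = 2; upper rank = 25 × 0.920 = 23.
The 2nd smallest replicate is 5.15; the 23rd is 7.82.

(5.15, 7.82)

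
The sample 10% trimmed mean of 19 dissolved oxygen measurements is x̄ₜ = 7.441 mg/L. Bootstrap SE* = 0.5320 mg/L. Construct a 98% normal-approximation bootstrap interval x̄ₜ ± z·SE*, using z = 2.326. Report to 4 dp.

Margin = 2.326 × 0.5320 = 1.23743
Interval: 7.441 ± 1.23743

(6.2036, 8.6784)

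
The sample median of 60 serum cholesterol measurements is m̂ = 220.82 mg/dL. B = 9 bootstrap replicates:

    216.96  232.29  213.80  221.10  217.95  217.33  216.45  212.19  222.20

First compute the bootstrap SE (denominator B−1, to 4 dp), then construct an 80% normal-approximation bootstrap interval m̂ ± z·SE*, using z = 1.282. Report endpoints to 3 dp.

(213.247, 228.393)

Mean of replicates = 218.9189; sum of squared deviations = 279.1865; SE* = √(279.1865/8) = 5.9075
Margin = 1.282 × 5.9075 = 7.5734
Interval: 220.82 ± 7.5734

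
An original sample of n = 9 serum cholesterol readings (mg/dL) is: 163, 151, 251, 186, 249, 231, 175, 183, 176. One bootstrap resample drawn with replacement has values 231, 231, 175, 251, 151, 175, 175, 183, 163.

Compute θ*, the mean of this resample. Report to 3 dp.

θ* = 192.778

Mean = (231 + 231 + 175 + 251 + 151 + 175 + 175 + 183 + 163) / 9 = 1735.0 / 9 = 192.778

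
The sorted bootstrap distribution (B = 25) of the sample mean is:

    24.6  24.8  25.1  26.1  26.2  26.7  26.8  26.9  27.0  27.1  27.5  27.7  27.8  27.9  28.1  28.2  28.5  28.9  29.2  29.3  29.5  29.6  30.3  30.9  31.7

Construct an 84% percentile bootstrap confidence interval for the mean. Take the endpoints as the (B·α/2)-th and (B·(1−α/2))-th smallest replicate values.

(24.8, 30.3)

α = 0.16; lower rank = 25 × 0.080 = 2; upper rank = 25 × 0.920 = 23.
The 2nd smallest replicate is 24.8; the 23rd is 30.3.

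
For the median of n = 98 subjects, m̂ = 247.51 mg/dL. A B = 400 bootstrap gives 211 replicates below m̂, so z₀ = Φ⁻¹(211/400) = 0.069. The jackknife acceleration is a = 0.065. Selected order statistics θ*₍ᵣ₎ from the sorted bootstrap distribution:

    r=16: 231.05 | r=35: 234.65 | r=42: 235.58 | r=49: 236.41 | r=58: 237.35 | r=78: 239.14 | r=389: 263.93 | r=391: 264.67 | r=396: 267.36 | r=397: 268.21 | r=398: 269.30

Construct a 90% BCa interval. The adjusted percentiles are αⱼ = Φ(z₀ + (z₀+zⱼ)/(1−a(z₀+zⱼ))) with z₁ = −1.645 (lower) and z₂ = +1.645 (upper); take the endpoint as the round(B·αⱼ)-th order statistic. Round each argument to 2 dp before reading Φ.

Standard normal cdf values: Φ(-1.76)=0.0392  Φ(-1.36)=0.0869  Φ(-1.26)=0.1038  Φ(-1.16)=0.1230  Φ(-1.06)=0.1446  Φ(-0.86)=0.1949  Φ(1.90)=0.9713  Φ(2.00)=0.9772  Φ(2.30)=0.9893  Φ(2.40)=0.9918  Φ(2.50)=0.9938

(234.65, 264.67)

Lower: z₀ + z₁ = 0.069 + (-1.645) = -1.576; 1 − a(z₀+z₁) = 1 − (0.065)(-1.576) = 1.1024; argument = 0.069 + (-1.576)/1.1024 = -1.3606 → -1.36.
α₁ = Φ(-1.36) = 0.0869; rank = round(400 × 0.0869) = 35; θ*₍35₎ = 234.65.
Upper: z₀ + z₂ = 1.714; 1 − a(z₀+z₂) = 0.8886; argument = 1.9979 → 2.00; α₂ = 0.9772; rank = 391; θ*₍391₎ = 264.67.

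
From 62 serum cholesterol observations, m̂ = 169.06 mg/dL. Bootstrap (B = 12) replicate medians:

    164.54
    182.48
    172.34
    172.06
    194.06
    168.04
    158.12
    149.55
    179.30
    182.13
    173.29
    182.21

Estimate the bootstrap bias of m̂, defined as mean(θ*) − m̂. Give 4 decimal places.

bias = +4.1167

mean(θ*) = (164.54 + 182.48 + 172.34 + 172.06 + 194.06 + 168.04 + 158.12 + 149.55 + 179.30 + 182.13 + 173.29 + 182.21) / 12 = 173.17667
bias = 173.17667 − 169.06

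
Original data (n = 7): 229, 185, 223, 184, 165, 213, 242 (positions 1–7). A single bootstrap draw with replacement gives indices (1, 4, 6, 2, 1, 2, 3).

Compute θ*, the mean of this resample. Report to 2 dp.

θ* = 206.86

Resample values: 229, 184, 213, 185, 229, 185, 223.
Mean = (229 + 184 + 213 + 185 + 229 + 185 + 223) / 7 = 1448.0 / 7 = 206.86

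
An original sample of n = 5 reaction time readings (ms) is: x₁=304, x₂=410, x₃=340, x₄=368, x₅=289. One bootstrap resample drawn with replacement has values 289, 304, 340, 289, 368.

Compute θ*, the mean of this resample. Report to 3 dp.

θ* = 318.000

Mean = (289 + 304 + 340 + 289 + 368) / 5 = 1590.0 / 5 = 318.000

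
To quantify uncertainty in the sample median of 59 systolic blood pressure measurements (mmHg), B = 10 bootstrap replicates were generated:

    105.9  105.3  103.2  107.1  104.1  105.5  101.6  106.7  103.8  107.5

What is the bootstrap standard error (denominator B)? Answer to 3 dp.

Bootstrap SE is the standard deviation of the 10 replicate medians.
Mean of replicates: (105.9 + 105.3 + 103.2 + 107.1 + 104.1 + 105.5 + 101.6 + 106.7 + 103.8 + 107.5) / 10 = 1050.7000 / 10 = 105.0700
Sum of squared deviations: (+0.8300)² + (+0.2300)² + (−1.8700)² + (+2.0300)² + (−0.9700)² + (+0.4300)² + (−3.4700)² + (+1.6300)² + (−1.2700)² + (+2.4300)² = 31.7010
Variance = 31.7010 / 10 = 3.1701
SE* = √3.1701

SE* = 1.780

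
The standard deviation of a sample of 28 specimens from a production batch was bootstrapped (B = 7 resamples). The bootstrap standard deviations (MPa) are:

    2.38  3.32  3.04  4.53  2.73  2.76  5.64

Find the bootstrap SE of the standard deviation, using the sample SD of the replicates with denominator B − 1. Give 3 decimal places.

Bootstrap SE is the standard deviation of the 7 replicate standard deviations.
Mean of replicates: (2.38 + 3.32 + 3.04 + 4.53 + 2.73 + 2.76 + 5.64) / 7 = 24.4000 / 7 = 3.4857
Sum of squared deviations: (−1.1057)² + (−0.1657)² + (−0.4457)² + (+1.0443)² + (−0.7557)² + (−0.7257)² + (+2.1543)² = 8.2780
Variance = 8.2780 / 6 = 1.3797
SE* = √1.3797

SE* = 1.175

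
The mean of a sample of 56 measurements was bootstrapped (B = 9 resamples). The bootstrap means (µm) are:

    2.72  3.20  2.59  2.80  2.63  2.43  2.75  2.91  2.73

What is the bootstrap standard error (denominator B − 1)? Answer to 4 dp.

SE* = 0.2163

Bootstrap SE is the standard deviation of the 9 replicate means.
Mean of replicates: (2.72 + 3.20 + 2.59 + 2.80 + 2.63 + 2.43 + 2.75 + 2.91 + 2.73) / 9 = 24.76000 / 9 = 2.75111
Sum of squared deviations: (−0.03111)² + (+0.44889)² + (−0.16111)² + (+0.04889)² + (−0.12111)² + (−0.32111)² + (−0.00111)² + (+0.15889)² + (−0.02111)² = 0.37429
Variance = 0.37429 / 8 = 0.04679
SE* = √0.04679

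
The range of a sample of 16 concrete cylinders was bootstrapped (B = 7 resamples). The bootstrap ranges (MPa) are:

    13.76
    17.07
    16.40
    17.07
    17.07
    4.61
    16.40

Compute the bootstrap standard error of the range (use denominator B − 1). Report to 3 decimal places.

Bootstrap SE is the standard deviation of the 7 replicate ranges.
Mean of replicates: (13.76 + 17.07 + 16.40 + 17.07 + 17.07 + 4.61 + 16.40) / 7 = 102.3800 / 7 = 14.6257
Sum of squared deviations: (−0.8657)² + (+2.4443)² + (+1.7743)² + (+2.4443)² + (+2.4443)² + (−10.0157)² + (+1.7743)² = 125.2838
Variance = 125.2838 / 6 = 20.8806
SE* = √20.8806

SE* = 4.570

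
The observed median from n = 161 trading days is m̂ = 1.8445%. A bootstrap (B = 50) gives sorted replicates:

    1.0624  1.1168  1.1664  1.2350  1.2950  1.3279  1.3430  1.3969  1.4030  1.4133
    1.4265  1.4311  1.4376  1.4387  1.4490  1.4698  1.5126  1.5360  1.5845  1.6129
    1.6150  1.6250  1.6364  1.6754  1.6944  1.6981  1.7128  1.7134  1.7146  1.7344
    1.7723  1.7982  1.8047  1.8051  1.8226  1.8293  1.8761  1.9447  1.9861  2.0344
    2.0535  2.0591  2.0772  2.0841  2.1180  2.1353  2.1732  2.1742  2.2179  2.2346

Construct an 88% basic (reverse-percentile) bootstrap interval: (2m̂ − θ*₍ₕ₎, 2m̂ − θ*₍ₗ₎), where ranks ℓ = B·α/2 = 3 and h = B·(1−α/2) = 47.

(1.5158, 2.5226)

Percentile endpoints at ranks 3 and 47: θ*₍3₎ = 1.1664, θ*₍47₎ = 2.1732.
Basic interval reflects these around m̂:
  lower = 2 × 1.8445 − 2.1732 = 1.5158
  upper = 2 × 1.8445 − 1.1664 = 2.5226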